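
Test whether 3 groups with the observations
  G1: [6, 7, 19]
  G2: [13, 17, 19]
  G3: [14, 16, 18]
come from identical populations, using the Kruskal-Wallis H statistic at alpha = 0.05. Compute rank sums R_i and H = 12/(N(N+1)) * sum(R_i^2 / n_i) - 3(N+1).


Step 1: Combine all N = 9 observations and assign midranks.
sorted (value, group, rank): (6,G1,1), (7,G1,2), (13,G2,3), (14,G3,4), (16,G3,5), (17,G2,6), (18,G3,7), (19,G1,8.5), (19,G2,8.5)
Step 2: Sum ranks within each group.
R_1 = 11.5 (n_1 = 3)
R_2 = 17.5 (n_2 = 3)
R_3 = 16 (n_3 = 3)
Step 3: H = 12/(N(N+1)) * sum(R_i^2/n_i) - 3(N+1)
     = 12/(9*10) * (11.5^2/3 + 17.5^2/3 + 16^2/3) - 3*10
     = 0.133333 * 231.5 - 30
     = 0.866667.
Step 4: Ties present; correction factor C = 1 - 6/(9^3 - 9) = 0.991667. Corrected H = 0.866667 / 0.991667 = 0.873950.
Step 5: Under H0, H ~ chi^2(2); p-value = 0.645988.
Step 6: alpha = 0.05. fail to reject H0.

H = 0.8739, df = 2, p = 0.645988, fail to reject H0.


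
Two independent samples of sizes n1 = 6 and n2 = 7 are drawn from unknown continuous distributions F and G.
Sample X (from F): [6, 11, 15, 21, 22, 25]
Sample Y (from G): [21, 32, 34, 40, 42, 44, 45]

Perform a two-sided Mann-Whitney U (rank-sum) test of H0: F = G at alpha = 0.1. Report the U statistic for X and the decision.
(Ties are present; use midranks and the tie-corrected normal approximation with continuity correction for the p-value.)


Step 1: Combine and sort all 13 observations; assign midranks.
sorted (value, group): (6,X), (11,X), (15,X), (21,X), (21,Y), (22,X), (25,X), (32,Y), (34,Y), (40,Y), (42,Y), (44,Y), (45,Y)
ranks: 6->1, 11->2, 15->3, 21->4.5, 21->4.5, 22->6, 25->7, 32->8, 34->9, 40->10, 42->11, 44->12, 45->13
Step 2: Rank sum for X: R1 = 1 + 2 + 3 + 4.5 + 6 + 7 = 23.5.
Step 3: U_X = R1 - n1(n1+1)/2 = 23.5 - 6*7/2 = 23.5 - 21 = 2.5.
       U_Y = n1*n2 - U_X = 42 - 2.5 = 39.5.
Step 4: Ties are present, so use the tie-corrected normal approximation (with continuity correction) for the p-value.
Step 5: p-value = 0.010025; compare to alpha = 0.1. reject H0.

U_X = 2.5, p = 0.010025, reject H0 at alpha = 0.1.


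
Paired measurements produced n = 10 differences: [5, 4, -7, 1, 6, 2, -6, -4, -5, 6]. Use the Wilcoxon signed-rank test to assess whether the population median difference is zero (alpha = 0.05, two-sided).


Step 1: Drop any zero differences (none here) and take |d_i|.
|d| = [5, 4, 7, 1, 6, 2, 6, 4, 5, 6]
Step 2: Midrank |d_i| (ties get averaged ranks).
ranks: |5|->5.5, |4|->3.5, |7|->10, |1|->1, |6|->8, |2|->2, |6|->8, |4|->3.5, |5|->5.5, |6|->8
Step 3: Attach original signs; sum ranks with positive sign and with negative sign.
W+ = 5.5 + 3.5 + 1 + 8 + 2 + 8 = 28
W- = 10 + 8 + 3.5 + 5.5 = 27
(Check: W+ + W- = 55 should equal n(n+1)/2 = 55.)
Step 4: Test statistic W = min(W+, W-) = 27.
Step 5: Ties in |d|, so use the tie-corrected normal approximation.
        E[W] = n(n+1)/4 = 10*11/4 = 27.5.
        Tie groups: |d|=4 (t=2), |d|=5 (t=2), |d|=6 (t=3); sum(t^3 - t) = 36.
        Var[W] = n(n+1)(2n+1)/24 - sum(t^3-t)/48 = 2310/24 - 36/48 = 95.5.
        z = (W - E[W]) / sqrt(Var[W]) = (27 - 27.5) / 9.7724 = -0.0512.
        Two-sided p = 2*Phi(z) = 0.959194.
Step 6: alpha = 0.05. fail to reject H0.

W+ = 28, W- = 27, W = min = 27, p = 0.959194, fail to reject H0.


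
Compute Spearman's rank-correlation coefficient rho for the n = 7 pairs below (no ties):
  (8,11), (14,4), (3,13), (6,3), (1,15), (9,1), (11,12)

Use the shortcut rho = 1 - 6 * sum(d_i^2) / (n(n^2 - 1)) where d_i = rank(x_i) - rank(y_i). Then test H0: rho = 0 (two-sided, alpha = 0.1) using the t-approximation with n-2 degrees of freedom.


Step 1: Rank x and y separately (midranks; no ties here).
rank(x): 8->4, 14->7, 3->2, 6->3, 1->1, 9->5, 11->6
rank(y): 11->4, 4->3, 13->6, 3->2, 15->7, 1->1, 12->5
Step 2: d_i = R_x(i) - R_y(i); compute d_i^2.
  (4-4)^2=0, (7-3)^2=16, (2-6)^2=16, (3-2)^2=1, (1-7)^2=36, (5-1)^2=16, (6-5)^2=1
sum(d^2) = 86.
Step 3: rho = 1 - 6*86 / (7*(7^2 - 1)) = 1 - 516/336 = -0.535714.
Step 4: Under H0, t = rho * sqrt((n-2)/(1-rho^2)) = -1.4186 ~ t(5).
Step 5: Two-sided p-value from the t-distribution with 5 df = 0.215217.
Step 6: alpha = 0.1. fail to reject H0.

rho = -0.5357, p = 0.215217, fail to reject H0 at alpha = 0.1.


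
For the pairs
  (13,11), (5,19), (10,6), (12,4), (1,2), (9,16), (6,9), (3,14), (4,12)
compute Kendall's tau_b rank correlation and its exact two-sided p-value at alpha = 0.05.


Step 1: Enumerate the 36 unordered pairs (i,j) with i<j and classify each by sign(x_j-x_i) * sign(y_j-y_i).
  (1,2):dx=-8,dy=+8->D; (1,3):dx=-3,dy=-5->C; (1,4):dx=-1,dy=-7->C; (1,5):dx=-12,dy=-9->C
  (1,6):dx=-4,dy=+5->D; (1,7):dx=-7,dy=-2->C; (1,8):dx=-10,dy=+3->D; (1,9):dx=-9,dy=+1->D
  (2,3):dx=+5,dy=-13->D; (2,4):dx=+7,dy=-15->D; (2,5):dx=-4,dy=-17->C; (2,6):dx=+4,dy=-3->D
  (2,7):dx=+1,dy=-10->D; (2,8):dx=-2,dy=-5->C; (2,9):dx=-1,dy=-7->C; (3,4):dx=+2,dy=-2->D
  (3,5):dx=-9,dy=-4->C; (3,6):dx=-1,dy=+10->D; (3,7):dx=-4,dy=+3->D; (3,8):dx=-7,dy=+8->D
  (3,9):dx=-6,dy=+6->D; (4,5):dx=-11,dy=-2->C; (4,6):dx=-3,dy=+12->D; (4,7):dx=-6,dy=+5->D
  (4,8):dx=-9,dy=+10->D; (4,9):dx=-8,dy=+8->D; (5,6):dx=+8,dy=+14->C; (5,7):dx=+5,dy=+7->C
  (5,8):dx=+2,dy=+12->C; (5,9):dx=+3,dy=+10->C; (6,7):dx=-3,dy=-7->C; (6,8):dx=-6,dy=-2->C
  (6,9):dx=-5,dy=-4->C; (7,8):dx=-3,dy=+5->D; (7,9):dx=-2,dy=+3->D; (8,9):dx=+1,dy=-2->D
Step 2: C = 16, D = 20, total pairs = 36.
Step 3: tau = (C - D)/(n(n-1)/2) = (16 - 20)/36 = -0.111111.
Step 4: Exact two-sided p-value (enumerate n! = 362880 permutations of y under H0): p = 0.761414.
Step 5: alpha = 0.05. fail to reject H0.

tau_b = -0.1111 (C=16, D=20), p = 0.761414, fail to reject H0.


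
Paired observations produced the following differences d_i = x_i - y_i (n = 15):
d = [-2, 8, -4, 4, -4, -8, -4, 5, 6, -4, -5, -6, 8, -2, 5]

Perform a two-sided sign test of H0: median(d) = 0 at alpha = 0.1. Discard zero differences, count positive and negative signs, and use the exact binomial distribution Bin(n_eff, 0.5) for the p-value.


Step 1: Discard zero differences. Original n = 15; n_eff = number of nonzero differences = 15.
Nonzero differences (with sign): -2, +8, -4, +4, -4, -8, -4, +5, +6, -4, -5, -6, +8, -2, +5
Step 2: Count signs: positive = 6, negative = 9.
Step 3: Under H0: P(positive) = 0.5, so the number of positives S ~ Bin(15, 0.5).
Step 4: Two-sided exact p-value = sum of Bin(15,0.5) probabilities at or below the observed probability = 0.607239.
Step 5: alpha = 0.1. fail to reject H0.

n_eff = 15, pos = 6, neg = 9, p = 0.607239, fail to reject H0.


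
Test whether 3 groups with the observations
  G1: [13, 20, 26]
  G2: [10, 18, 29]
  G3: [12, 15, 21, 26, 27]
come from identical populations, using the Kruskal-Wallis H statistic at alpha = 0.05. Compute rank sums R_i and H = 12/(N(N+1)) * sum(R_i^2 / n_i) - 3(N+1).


Step 1: Combine all N = 11 observations and assign midranks.
sorted (value, group, rank): (10,G2,1), (12,G3,2), (13,G1,3), (15,G3,4), (18,G2,5), (20,G1,6), (21,G3,7), (26,G1,8.5), (26,G3,8.5), (27,G3,10), (29,G2,11)
Step 2: Sum ranks within each group.
R_1 = 17.5 (n_1 = 3)
R_2 = 17 (n_2 = 3)
R_3 = 31.5 (n_3 = 5)
Step 3: H = 12/(N(N+1)) * sum(R_i^2/n_i) - 3(N+1)
     = 12/(11*12) * (17.5^2/3 + 17^2/3 + 31.5^2/5) - 3*12
     = 0.090909 * 396.867 - 36
     = 0.078788.
Step 4: Ties present; correction factor C = 1 - 6/(11^3 - 11) = 0.995455. Corrected H = 0.078788 / 0.995455 = 0.079148.
Step 5: Under H0, H ~ chi^2(2); p-value = 0.961199.
Step 6: alpha = 0.05. fail to reject H0.

H = 0.0791, df = 2, p = 0.961199, fail to reject H0.


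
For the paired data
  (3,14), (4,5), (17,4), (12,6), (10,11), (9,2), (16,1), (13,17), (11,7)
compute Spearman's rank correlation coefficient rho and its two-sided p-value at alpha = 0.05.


Step 1: Rank x and y separately (midranks; no ties here).
rank(x): 3->1, 4->2, 17->9, 12->6, 10->4, 9->3, 16->8, 13->7, 11->5
rank(y): 14->8, 5->4, 4->3, 6->5, 11->7, 2->2, 1->1, 17->9, 7->6
Step 2: d_i = R_x(i) - R_y(i); compute d_i^2.
  (1-8)^2=49, (2-4)^2=4, (9-3)^2=36, (6-5)^2=1, (4-7)^2=9, (3-2)^2=1, (8-1)^2=49, (7-9)^2=4, (5-6)^2=1
sum(d^2) = 154.
Step 3: rho = 1 - 6*154 / (9*(9^2 - 1)) = 1 - 924/720 = -0.283333.
Step 4: Under H0, t = rho * sqrt((n-2)/(1-rho^2)) = -0.7817 ~ t(7).
Step 5: Two-sided p-value from the t-distribution with 7 df = 0.460030.
Step 6: alpha = 0.05. fail to reject H0.

rho = -0.2833, p = 0.460030, fail to reject H0 at alpha = 0.05.


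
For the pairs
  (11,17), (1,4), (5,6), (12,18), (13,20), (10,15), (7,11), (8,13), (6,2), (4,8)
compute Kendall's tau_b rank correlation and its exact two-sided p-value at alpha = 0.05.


Step 1: Enumerate the 45 unordered pairs (i,j) with i<j and classify each by sign(x_j-x_i) * sign(y_j-y_i).
  (1,2):dx=-10,dy=-13->C; (1,3):dx=-6,dy=-11->C; (1,4):dx=+1,dy=+1->C; (1,5):dx=+2,dy=+3->C
  (1,6):dx=-1,dy=-2->C; (1,7):dx=-4,dy=-6->C; (1,8):dx=-3,dy=-4->C; (1,9):dx=-5,dy=-15->C
  (1,10):dx=-7,dy=-9->C; (2,3):dx=+4,dy=+2->C; (2,4):dx=+11,dy=+14->C; (2,5):dx=+12,dy=+16->C
  (2,6):dx=+9,dy=+11->C; (2,7):dx=+6,dy=+7->C; (2,8):dx=+7,dy=+9->C; (2,9):dx=+5,dy=-2->D
  (2,10):dx=+3,dy=+4->C; (3,4):dx=+7,dy=+12->C; (3,5):dx=+8,dy=+14->C; (3,6):dx=+5,dy=+9->C
  (3,7):dx=+2,dy=+5->C; (3,8):dx=+3,dy=+7->C; (3,9):dx=+1,dy=-4->D; (3,10):dx=-1,dy=+2->D
  (4,5):dx=+1,dy=+2->C; (4,6):dx=-2,dy=-3->C; (4,7):dx=-5,dy=-7->C; (4,8):dx=-4,dy=-5->C
  (4,9):dx=-6,dy=-16->C; (4,10):dx=-8,dy=-10->C; (5,6):dx=-3,dy=-5->C; (5,7):dx=-6,dy=-9->C
  (5,8):dx=-5,dy=-7->C; (5,9):dx=-7,dy=-18->C; (5,10):dx=-9,dy=-12->C; (6,7):dx=-3,dy=-4->C
  (6,8):dx=-2,dy=-2->C; (6,9):dx=-4,dy=-13->C; (6,10):dx=-6,dy=-7->C; (7,8):dx=+1,dy=+2->C
  (7,9):dx=-1,dy=-9->C; (7,10):dx=-3,dy=-3->C; (8,9):dx=-2,dy=-11->C; (8,10):dx=-4,dy=-5->C
  (9,10):dx=-2,dy=+6->D
Step 2: C = 41, D = 4, total pairs = 45.
Step 3: tau = (C - D)/(n(n-1)/2) = (41 - 4)/45 = 0.822222.
Step 4: Exact two-sided p-value (enumerate n! = 3628800 permutations of y under H0): p = 0.000358.
Step 5: alpha = 0.05. reject H0.

tau_b = 0.8222 (C=41, D=4), p = 0.000358, reject H0.


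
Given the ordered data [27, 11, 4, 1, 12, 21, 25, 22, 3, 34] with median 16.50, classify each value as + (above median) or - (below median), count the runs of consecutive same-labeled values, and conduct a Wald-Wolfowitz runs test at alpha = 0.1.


Step 1: Compute median = 16.50; label A = above, B = below.
Labels in order: ABBBBAAABA  (n_A = 5, n_B = 5)
Step 2: Count runs R = 5.
Step 3: Under H0 (random ordering), E[R] = 2*n_A*n_B/(n_A+n_B) + 1 = 2*5*5/10 + 1 = 6.0000.
        Var[R] = 2*n_A*n_B*(2*n_A*n_B - n_A - n_B) / ((n_A+n_B)^2 * (n_A+n_B-1)) = 2000/900 = 2.2222.
        SD[R] = 1.4907.
Step 4: Continuity-corrected z = (R + 0.5 - E[R]) / SD[R] = (5 + 0.5 - 6.0000) / 1.4907 = -0.3354.
Step 5: Two-sided p-value via normal approximation = 2*(1 - Phi(|z|)) = 0.737316.
Step 6: alpha = 0.1. fail to reject H0.

R = 5, z = -0.3354, p = 0.737316, fail to reject H0.


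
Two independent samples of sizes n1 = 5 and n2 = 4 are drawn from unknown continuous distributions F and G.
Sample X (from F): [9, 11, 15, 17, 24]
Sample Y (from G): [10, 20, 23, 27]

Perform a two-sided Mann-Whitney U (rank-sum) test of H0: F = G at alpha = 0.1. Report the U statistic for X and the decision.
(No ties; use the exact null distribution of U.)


Step 1: Combine and sort all 9 observations; assign midranks.
sorted (value, group): (9,X), (10,Y), (11,X), (15,X), (17,X), (20,Y), (23,Y), (24,X), (27,Y)
ranks: 9->1, 10->2, 11->3, 15->4, 17->5, 20->6, 23->7, 24->8, 27->9
Step 2: Rank sum for X: R1 = 1 + 3 + 4 + 5 + 8 = 21.
Step 3: U_X = R1 - n1(n1+1)/2 = 21 - 5*6/2 = 21 - 15 = 6.
       U_Y = n1*n2 - U_X = 20 - 6 = 14.
Step 4: No ties, so the exact null distribution of U (based on enumerating the C(9,5) = 126 equally likely rank assignments) gives the two-sided p-value.
Step 5: p-value = 0.412698; compare to alpha = 0.1. fail to reject H0.

U_X = 6, p = 0.412698, fail to reject H0 at alpha = 0.1.


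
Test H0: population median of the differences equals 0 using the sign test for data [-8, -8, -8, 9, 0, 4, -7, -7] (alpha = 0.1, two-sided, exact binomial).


Step 1: Discard zero differences. Original n = 8; n_eff = number of nonzero differences = 7.
Nonzero differences (with sign): -8, -8, -8, +9, +4, -7, -7
Step 2: Count signs: positive = 2, negative = 5.
Step 3: Under H0: P(positive) = 0.5, so the number of positives S ~ Bin(7, 0.5).
Step 4: Two-sided exact p-value = sum of Bin(7,0.5) probabilities at or below the observed probability = 0.453125.
Step 5: alpha = 0.1. fail to reject H0.

n_eff = 7, pos = 2, neg = 5, p = 0.453125, fail to reject H0.


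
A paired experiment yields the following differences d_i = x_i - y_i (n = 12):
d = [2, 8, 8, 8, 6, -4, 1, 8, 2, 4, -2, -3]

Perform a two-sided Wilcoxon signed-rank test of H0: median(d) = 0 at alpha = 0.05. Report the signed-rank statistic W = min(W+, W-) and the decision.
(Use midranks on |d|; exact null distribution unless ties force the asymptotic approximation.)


Step 1: Drop any zero differences (none here) and take |d_i|.
|d| = [2, 8, 8, 8, 6, 4, 1, 8, 2, 4, 2, 3]
Step 2: Midrank |d_i| (ties get averaged ranks).
ranks: |2|->3, |8|->10.5, |8|->10.5, |8|->10.5, |6|->8, |4|->6.5, |1|->1, |8|->10.5, |2|->3, |4|->6.5, |2|->3, |3|->5
Step 3: Attach original signs; sum ranks with positive sign and with negative sign.
W+ = 3 + 10.5 + 10.5 + 10.5 + 8 + 1 + 10.5 + 3 + 6.5 = 63.5
W- = 6.5 + 3 + 5 = 14.5
(Check: W+ + W- = 78 should equal n(n+1)/2 = 78.)
Step 4: Test statistic W = min(W+, W-) = 14.5.
Step 5: Ties in |d|, so use the tie-corrected normal approximation.
        E[W] = n(n+1)/4 = 12*13/4 = 39.
        Tie groups: |d|=2 (t=3), |d|=4 (t=2), |d|=8 (t=4); sum(t^3 - t) = 90.
        Var[W] = n(n+1)(2n+1)/24 - sum(t^3-t)/48 = 3900/24 - 90/48 = 160.625.
        z = (W - E[W]) / sqrt(Var[W]) = (14.5 - 39) / 12.6738 = -1.9331.
        Two-sided p = 2*Phi(z) = 0.053221.
Step 6: alpha = 0.05. fail to reject H0.

W+ = 63.5, W- = 14.5, W = min = 14.5, p = 0.053221, fail to reject H0.


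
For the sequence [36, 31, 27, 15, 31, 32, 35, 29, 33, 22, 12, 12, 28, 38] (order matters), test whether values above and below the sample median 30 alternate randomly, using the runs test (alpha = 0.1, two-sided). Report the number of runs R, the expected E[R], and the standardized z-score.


Step 1: Compute median = 30; label A = above, B = below.
Labels in order: AABBAAABABBBBA  (n_A = 7, n_B = 7)
Step 2: Count runs R = 7.
Step 3: Under H0 (random ordering), E[R] = 2*n_A*n_B/(n_A+n_B) + 1 = 2*7*7/14 + 1 = 8.0000.
        Var[R] = 2*n_A*n_B*(2*n_A*n_B - n_A - n_B) / ((n_A+n_B)^2 * (n_A+n_B-1)) = 8232/2548 = 3.2308.
        SD[R] = 1.7974.
Step 4: Continuity-corrected z = (R + 0.5 - E[R]) / SD[R] = (7 + 0.5 - 8.0000) / 1.7974 = -0.2782.
Step 5: Two-sided p-value via normal approximation = 2*(1 - Phi(|z|)) = 0.780879.
Step 6: alpha = 0.1. fail to reject H0.

R = 7, z = -0.2782, p = 0.780879, fail to reject H0.


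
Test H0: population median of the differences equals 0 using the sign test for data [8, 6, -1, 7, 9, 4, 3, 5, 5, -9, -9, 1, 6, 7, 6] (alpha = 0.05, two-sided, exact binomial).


Step 1: Discard zero differences. Original n = 15; n_eff = number of nonzero differences = 15.
Nonzero differences (with sign): +8, +6, -1, +7, +9, +4, +3, +5, +5, -9, -9, +1, +6, +7, +6
Step 2: Count signs: positive = 12, negative = 3.
Step 3: Under H0: P(positive) = 0.5, so the number of positives S ~ Bin(15, 0.5).
Step 4: Two-sided exact p-value = sum of Bin(15,0.5) probabilities at or below the observed probability = 0.035156.
Step 5: alpha = 0.05. reject H0.

n_eff = 15, pos = 12, neg = 3, p = 0.035156, reject H0.


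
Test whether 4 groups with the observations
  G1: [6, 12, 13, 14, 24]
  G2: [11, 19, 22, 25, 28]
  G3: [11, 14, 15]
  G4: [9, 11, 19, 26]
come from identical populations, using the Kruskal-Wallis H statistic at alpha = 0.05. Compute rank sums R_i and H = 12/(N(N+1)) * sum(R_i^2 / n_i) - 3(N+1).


Step 1: Combine all N = 17 observations and assign midranks.
sorted (value, group, rank): (6,G1,1), (9,G4,2), (11,G2,4), (11,G3,4), (11,G4,4), (12,G1,6), (13,G1,7), (14,G1,8.5), (14,G3,8.5), (15,G3,10), (19,G2,11.5), (19,G4,11.5), (22,G2,13), (24,G1,14), (25,G2,15), (26,G4,16), (28,G2,17)
Step 2: Sum ranks within each group.
R_1 = 36.5 (n_1 = 5)
R_2 = 60.5 (n_2 = 5)
R_3 = 22.5 (n_3 = 3)
R_4 = 33.5 (n_4 = 4)
Step 3: H = 12/(N(N+1)) * sum(R_i^2/n_i) - 3(N+1)
     = 12/(17*18) * (36.5^2/5 + 60.5^2/5 + 22.5^2/3 + 33.5^2/4) - 3*18
     = 0.039216 * 1447.81 - 54
     = 2.776961.
Step 4: Ties present; correction factor C = 1 - 36/(17^3 - 17) = 0.992647. Corrected H = 2.776961 / 0.992647 = 2.797531.
Step 5: Under H0, H ~ chi^2(3); p-value = 0.423907.
Step 6: alpha = 0.05. fail to reject H0.

H = 2.7975, df = 3, p = 0.423907, fail to reject H0.


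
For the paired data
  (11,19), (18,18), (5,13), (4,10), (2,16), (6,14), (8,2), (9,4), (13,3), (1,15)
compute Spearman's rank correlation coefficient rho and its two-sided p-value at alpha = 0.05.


Step 1: Rank x and y separately (midranks; no ties here).
rank(x): 11->8, 18->10, 5->4, 4->3, 2->2, 6->5, 8->6, 9->7, 13->9, 1->1
rank(y): 19->10, 18->9, 13->5, 10->4, 16->8, 14->6, 2->1, 4->3, 3->2, 15->7
Step 2: d_i = R_x(i) - R_y(i); compute d_i^2.
  (8-10)^2=4, (10-9)^2=1, (4-5)^2=1, (3-4)^2=1, (2-8)^2=36, (5-6)^2=1, (6-1)^2=25, (7-3)^2=16, (9-2)^2=49, (1-7)^2=36
sum(d^2) = 170.
Step 3: rho = 1 - 6*170 / (10*(10^2 - 1)) = 1 - 1020/990 = -0.030303.
Step 4: Under H0, t = rho * sqrt((n-2)/(1-rho^2)) = -0.0857 ~ t(8).
Step 5: Two-sided p-value from the t-distribution with 8 df = 0.933773.
Step 6: alpha = 0.05. fail to reject H0.

rho = -0.0303, p = 0.933773, fail to reject H0 at alpha = 0.05.


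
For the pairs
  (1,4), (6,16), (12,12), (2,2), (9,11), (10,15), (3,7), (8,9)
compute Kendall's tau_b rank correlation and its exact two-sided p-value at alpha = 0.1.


Step 1: Enumerate the 28 unordered pairs (i,j) with i<j and classify each by sign(x_j-x_i) * sign(y_j-y_i).
  (1,2):dx=+5,dy=+12->C; (1,3):dx=+11,dy=+8->C; (1,4):dx=+1,dy=-2->D; (1,5):dx=+8,dy=+7->C
  (1,6):dx=+9,dy=+11->C; (1,7):dx=+2,dy=+3->C; (1,8):dx=+7,dy=+5->C; (2,3):dx=+6,dy=-4->D
  (2,4):dx=-4,dy=-14->C; (2,5):dx=+3,dy=-5->D; (2,6):dx=+4,dy=-1->D; (2,7):dx=-3,dy=-9->C
  (2,8):dx=+2,dy=-7->D; (3,4):dx=-10,dy=-10->C; (3,5):dx=-3,dy=-1->C; (3,6):dx=-2,dy=+3->D
  (3,7):dx=-9,dy=-5->C; (3,8):dx=-4,dy=-3->C; (4,5):dx=+7,dy=+9->C; (4,6):dx=+8,dy=+13->C
  (4,7):dx=+1,dy=+5->C; (4,8):dx=+6,dy=+7->C; (5,6):dx=+1,dy=+4->C; (5,7):dx=-6,dy=-4->C
  (5,8):dx=-1,dy=-2->C; (6,7):dx=-7,dy=-8->C; (6,8):dx=-2,dy=-6->C; (7,8):dx=+5,dy=+2->C
Step 2: C = 22, D = 6, total pairs = 28.
Step 3: tau = (C - D)/(n(n-1)/2) = (22 - 6)/28 = 0.571429.
Step 4: Exact two-sided p-value (enumerate n! = 40320 permutations of y under H0): p = 0.061012.
Step 5: alpha = 0.1. reject H0.

tau_b = 0.5714 (C=22, D=6), p = 0.061012, reject H0.


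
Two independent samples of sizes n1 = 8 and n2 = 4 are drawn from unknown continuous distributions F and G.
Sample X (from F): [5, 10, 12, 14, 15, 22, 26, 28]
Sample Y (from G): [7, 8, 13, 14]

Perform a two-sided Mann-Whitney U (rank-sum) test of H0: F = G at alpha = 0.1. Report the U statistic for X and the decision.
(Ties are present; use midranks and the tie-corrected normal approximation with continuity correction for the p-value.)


Step 1: Combine and sort all 12 observations; assign midranks.
sorted (value, group): (5,X), (7,Y), (8,Y), (10,X), (12,X), (13,Y), (14,X), (14,Y), (15,X), (22,X), (26,X), (28,X)
ranks: 5->1, 7->2, 8->3, 10->4, 12->5, 13->6, 14->7.5, 14->7.5, 15->9, 22->10, 26->11, 28->12
Step 2: Rank sum for X: R1 = 1 + 4 + 5 + 7.5 + 9 + 10 + 11 + 12 = 59.5.
Step 3: U_X = R1 - n1(n1+1)/2 = 59.5 - 8*9/2 = 59.5 - 36 = 23.5.
       U_Y = n1*n2 - U_X = 32 - 23.5 = 8.5.
Step 4: Ties are present, so use the tie-corrected normal approximation (with continuity correction) for the p-value.
Step 5: p-value = 0.233663; compare to alpha = 0.1. fail to reject H0.

U_X = 23.5, p = 0.233663, fail to reject H0 at alpha = 0.1.


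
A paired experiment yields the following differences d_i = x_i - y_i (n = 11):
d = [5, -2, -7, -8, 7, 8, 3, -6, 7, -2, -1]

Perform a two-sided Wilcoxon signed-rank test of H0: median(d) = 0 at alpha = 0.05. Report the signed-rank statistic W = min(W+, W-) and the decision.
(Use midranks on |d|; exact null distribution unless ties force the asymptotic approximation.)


Step 1: Drop any zero differences (none here) and take |d_i|.
|d| = [5, 2, 7, 8, 7, 8, 3, 6, 7, 2, 1]
Step 2: Midrank |d_i| (ties get averaged ranks).
ranks: |5|->5, |2|->2.5, |7|->8, |8|->10.5, |7|->8, |8|->10.5, |3|->4, |6|->6, |7|->8, |2|->2.5, |1|->1
Step 3: Attach original signs; sum ranks with positive sign and with negative sign.
W+ = 5 + 8 + 10.5 + 4 + 8 = 35.5
W- = 2.5 + 8 + 10.5 + 6 + 2.5 + 1 = 30.5
(Check: W+ + W- = 66 should equal n(n+1)/2 = 66.)
Step 4: Test statistic W = min(W+, W-) = 30.5.
Step 5: Ties in |d|, so use the tie-corrected normal approximation.
        E[W] = n(n+1)/4 = 11*12/4 = 33.
        Tie groups: |d|=2 (t=2), |d|=7 (t=3), |d|=8 (t=2); sum(t^3 - t) = 36.
        Var[W] = n(n+1)(2n+1)/24 - sum(t^3-t)/48 = 3036/24 - 36/48 = 125.75.
        z = (W - E[W]) / sqrt(Var[W]) = (30.5 - 33) / 11.2138 = -0.2229.
        Two-sided p = 2*Phi(z) = 0.823583.
Step 6: alpha = 0.05. fail to reject H0.

W+ = 35.5, W- = 30.5, W = min = 30.5, p = 0.823583, fail to reject H0.


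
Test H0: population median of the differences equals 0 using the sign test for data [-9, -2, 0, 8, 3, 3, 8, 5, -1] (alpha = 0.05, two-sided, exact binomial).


Step 1: Discard zero differences. Original n = 9; n_eff = number of nonzero differences = 8.
Nonzero differences (with sign): -9, -2, +8, +3, +3, +8, +5, -1
Step 2: Count signs: positive = 5, negative = 3.
Step 3: Under H0: P(positive) = 0.5, so the number of positives S ~ Bin(8, 0.5).
Step 4: Two-sided exact p-value = sum of Bin(8,0.5) probabilities at or below the observed probability = 0.726562.
Step 5: alpha = 0.05. fail to reject H0.

n_eff = 8, pos = 5, neg = 3, p = 0.726562, fail to reject H0.


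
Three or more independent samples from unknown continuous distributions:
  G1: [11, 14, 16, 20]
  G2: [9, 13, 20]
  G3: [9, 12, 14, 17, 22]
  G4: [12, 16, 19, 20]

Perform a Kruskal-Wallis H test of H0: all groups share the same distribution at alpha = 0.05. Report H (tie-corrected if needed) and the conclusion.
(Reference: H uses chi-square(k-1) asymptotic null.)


Step 1: Combine all N = 16 observations and assign midranks.
sorted (value, group, rank): (9,G2,1.5), (9,G3,1.5), (11,G1,3), (12,G3,4.5), (12,G4,4.5), (13,G2,6), (14,G1,7.5), (14,G3,7.5), (16,G1,9.5), (16,G4,9.5), (17,G3,11), (19,G4,12), (20,G1,14), (20,G2,14), (20,G4,14), (22,G3,16)
Step 2: Sum ranks within each group.
R_1 = 34 (n_1 = 4)
R_2 = 21.5 (n_2 = 3)
R_3 = 40.5 (n_3 = 5)
R_4 = 40 (n_4 = 4)
Step 3: H = 12/(N(N+1)) * sum(R_i^2/n_i) - 3(N+1)
     = 12/(16*17) * (34^2/4 + 21.5^2/3 + 40.5^2/5 + 40^2/4) - 3*17
     = 0.044118 * 1171.13 - 51
     = 0.667647.
Step 4: Ties present; correction factor C = 1 - 48/(16^3 - 16) = 0.988235. Corrected H = 0.667647 / 0.988235 = 0.675595.
Step 5: Under H0, H ~ chi^2(3); p-value = 0.878929.
Step 6: alpha = 0.05. fail to reject H0.

H = 0.6756, df = 3, p = 0.878929, fail to reject H0.


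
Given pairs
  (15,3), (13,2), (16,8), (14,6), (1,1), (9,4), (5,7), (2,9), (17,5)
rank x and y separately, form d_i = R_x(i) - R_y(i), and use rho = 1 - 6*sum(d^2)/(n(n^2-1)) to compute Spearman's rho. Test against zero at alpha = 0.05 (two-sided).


Step 1: Rank x and y separately (midranks; no ties here).
rank(x): 15->7, 13->5, 16->8, 14->6, 1->1, 9->4, 5->3, 2->2, 17->9
rank(y): 3->3, 2->2, 8->8, 6->6, 1->1, 4->4, 7->7, 9->9, 5->5
Step 2: d_i = R_x(i) - R_y(i); compute d_i^2.
  (7-3)^2=16, (5-2)^2=9, (8-8)^2=0, (6-6)^2=0, (1-1)^2=0, (4-4)^2=0, (3-7)^2=16, (2-9)^2=49, (9-5)^2=16
sum(d^2) = 106.
Step 3: rho = 1 - 6*106 / (9*(9^2 - 1)) = 1 - 636/720 = 0.116667.
Step 4: Under H0, t = rho * sqrt((n-2)/(1-rho^2)) = 0.3108 ~ t(7).
Step 5: Two-sided p-value from the t-distribution with 7 df = 0.765008.
Step 6: alpha = 0.05. fail to reject H0.

rho = 0.1167, p = 0.765008, fail to reject H0 at alpha = 0.05.


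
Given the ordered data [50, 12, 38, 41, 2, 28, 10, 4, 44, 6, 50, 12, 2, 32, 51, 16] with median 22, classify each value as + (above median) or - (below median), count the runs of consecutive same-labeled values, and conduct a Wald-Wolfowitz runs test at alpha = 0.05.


Step 1: Compute median = 22; label A = above, B = below.
Labels in order: ABAABABBABABBAAB  (n_A = 8, n_B = 8)
Step 2: Count runs R = 12.
Step 3: Under H0 (random ordering), E[R] = 2*n_A*n_B/(n_A+n_B) + 1 = 2*8*8/16 + 1 = 9.0000.
        Var[R] = 2*n_A*n_B*(2*n_A*n_B - n_A - n_B) / ((n_A+n_B)^2 * (n_A+n_B-1)) = 14336/3840 = 3.7333.
        SD[R] = 1.9322.
Step 4: Continuity-corrected z = (R - 0.5 - E[R]) / SD[R] = (12 - 0.5 - 9.0000) / 1.9322 = 1.2939.
Step 5: Two-sided p-value via normal approximation = 2*(1 - Phi(|z|)) = 0.195709.
Step 6: alpha = 0.05. fail to reject H0.

R = 12, z = 1.2939, p = 0.195709, fail to reject H0.


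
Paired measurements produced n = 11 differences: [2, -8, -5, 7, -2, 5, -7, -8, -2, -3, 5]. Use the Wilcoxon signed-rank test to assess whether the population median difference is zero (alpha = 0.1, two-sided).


Step 1: Drop any zero differences (none here) and take |d_i|.
|d| = [2, 8, 5, 7, 2, 5, 7, 8, 2, 3, 5]
Step 2: Midrank |d_i| (ties get averaged ranks).
ranks: |2|->2, |8|->10.5, |5|->6, |7|->8.5, |2|->2, |5|->6, |7|->8.5, |8|->10.5, |2|->2, |3|->4, |5|->6
Step 3: Attach original signs; sum ranks with positive sign and with negative sign.
W+ = 2 + 8.5 + 6 + 6 = 22.5
W- = 10.5 + 6 + 2 + 8.5 + 10.5 + 2 + 4 = 43.5
(Check: W+ + W- = 66 should equal n(n+1)/2 = 66.)
Step 4: Test statistic W = min(W+, W-) = 22.5.
Step 5: Ties in |d|, so use the tie-corrected normal approximation.
        E[W] = n(n+1)/4 = 11*12/4 = 33.
        Tie groups: |d|=2 (t=3), |d|=5 (t=3), |d|=7 (t=2), |d|=8 (t=2); sum(t^3 - t) = 60.
        Var[W] = n(n+1)(2n+1)/24 - sum(t^3-t)/48 = 3036/24 - 60/48 = 125.25.
        z = (W - E[W]) / sqrt(Var[W]) = (22.5 - 33) / 11.1915 = -0.9382.
        Two-sided p = 2*Phi(z) = 0.348136.
Step 6: alpha = 0.1. fail to reject H0.

W+ = 22.5, W- = 43.5, W = min = 22.5, p = 0.348136, fail to reject H0.


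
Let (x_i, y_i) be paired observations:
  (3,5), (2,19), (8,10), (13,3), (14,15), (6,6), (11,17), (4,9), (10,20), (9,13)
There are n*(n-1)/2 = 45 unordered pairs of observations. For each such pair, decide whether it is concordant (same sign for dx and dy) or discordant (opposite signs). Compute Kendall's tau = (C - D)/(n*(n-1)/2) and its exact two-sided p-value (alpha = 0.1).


Step 1: Enumerate the 45 unordered pairs (i,j) with i<j and classify each by sign(x_j-x_i) * sign(y_j-y_i).
  (1,2):dx=-1,dy=+14->D; (1,3):dx=+5,dy=+5->C; (1,4):dx=+10,dy=-2->D; (1,5):dx=+11,dy=+10->C
  (1,6):dx=+3,dy=+1->C; (1,7):dx=+8,dy=+12->C; (1,8):dx=+1,dy=+4->C; (1,9):dx=+7,dy=+15->C
  (1,10):dx=+6,dy=+8->C; (2,3):dx=+6,dy=-9->D; (2,4):dx=+11,dy=-16->D; (2,5):dx=+12,dy=-4->D
  (2,6):dx=+4,dy=-13->D; (2,7):dx=+9,dy=-2->D; (2,8):dx=+2,dy=-10->D; (2,9):dx=+8,dy=+1->C
  (2,10):dx=+7,dy=-6->D; (3,4):dx=+5,dy=-7->D; (3,5):dx=+6,dy=+5->C; (3,6):dx=-2,dy=-4->C
  (3,7):dx=+3,dy=+7->C; (3,8):dx=-4,dy=-1->C; (3,9):dx=+2,dy=+10->C; (3,10):dx=+1,dy=+3->C
  (4,5):dx=+1,dy=+12->C; (4,6):dx=-7,dy=+3->D; (4,7):dx=-2,dy=+14->D; (4,8):dx=-9,dy=+6->D
  (4,9):dx=-3,dy=+17->D; (4,10):dx=-4,dy=+10->D; (5,6):dx=-8,dy=-9->C; (5,7):dx=-3,dy=+2->D
  (5,8):dx=-10,dy=-6->C; (5,9):dx=-4,dy=+5->D; (5,10):dx=-5,dy=-2->C; (6,7):dx=+5,dy=+11->C
  (6,8):dx=-2,dy=+3->D; (6,9):dx=+4,dy=+14->C; (6,10):dx=+3,dy=+7->C; (7,8):dx=-7,dy=-8->C
  (7,9):dx=-1,dy=+3->D; (7,10):dx=-2,dy=-4->C; (8,9):dx=+6,dy=+11->C; (8,10):dx=+5,dy=+4->C
  (9,10):dx=-1,dy=-7->C
Step 2: C = 26, D = 19, total pairs = 45.
Step 3: tau = (C - D)/(n(n-1)/2) = (26 - 19)/45 = 0.155556.
Step 4: Exact two-sided p-value (enumerate n! = 3628800 permutations of y under H0): p = 0.600654.
Step 5: alpha = 0.1. fail to reject H0.

tau_b = 0.1556 (C=26, D=19), p = 0.600654, fail to reject H0.


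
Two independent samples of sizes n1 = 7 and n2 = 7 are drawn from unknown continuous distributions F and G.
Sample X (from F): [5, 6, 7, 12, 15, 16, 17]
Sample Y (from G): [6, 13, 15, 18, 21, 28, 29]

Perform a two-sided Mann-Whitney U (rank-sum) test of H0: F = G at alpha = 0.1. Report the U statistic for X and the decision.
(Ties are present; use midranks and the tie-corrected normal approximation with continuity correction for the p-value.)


Step 1: Combine and sort all 14 observations; assign midranks.
sorted (value, group): (5,X), (6,X), (6,Y), (7,X), (12,X), (13,Y), (15,X), (15,Y), (16,X), (17,X), (18,Y), (21,Y), (28,Y), (29,Y)
ranks: 5->1, 6->2.5, 6->2.5, 7->4, 12->5, 13->6, 15->7.5, 15->7.5, 16->9, 17->10, 18->11, 21->12, 28->13, 29->14
Step 2: Rank sum for X: R1 = 1 + 2.5 + 4 + 5 + 7.5 + 9 + 10 = 39.
Step 3: U_X = R1 - n1(n1+1)/2 = 39 - 7*8/2 = 39 - 28 = 11.
       U_Y = n1*n2 - U_X = 49 - 11 = 38.
Step 4: Ties are present, so use the tie-corrected normal approximation (with continuity correction) for the p-value.
Step 5: p-value = 0.095964; compare to alpha = 0.1. reject H0.

U_X = 11, p = 0.095964, reject H0 at alpha = 0.1.


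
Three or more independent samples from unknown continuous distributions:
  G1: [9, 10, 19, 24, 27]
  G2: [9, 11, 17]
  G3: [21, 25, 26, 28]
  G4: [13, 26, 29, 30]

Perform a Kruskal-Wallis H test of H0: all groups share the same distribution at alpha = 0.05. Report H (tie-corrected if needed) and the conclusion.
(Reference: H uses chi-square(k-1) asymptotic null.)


Step 1: Combine all N = 16 observations and assign midranks.
sorted (value, group, rank): (9,G1,1.5), (9,G2,1.5), (10,G1,3), (11,G2,4), (13,G4,5), (17,G2,6), (19,G1,7), (21,G3,8), (24,G1,9), (25,G3,10), (26,G3,11.5), (26,G4,11.5), (27,G1,13), (28,G3,14), (29,G4,15), (30,G4,16)
Step 2: Sum ranks within each group.
R_1 = 33.5 (n_1 = 5)
R_2 = 11.5 (n_2 = 3)
R_3 = 43.5 (n_3 = 4)
R_4 = 47.5 (n_4 = 4)
Step 3: H = 12/(N(N+1)) * sum(R_i^2/n_i) - 3(N+1)
     = 12/(16*17) * (33.5^2/5 + 11.5^2/3 + 43.5^2/4 + 47.5^2/4) - 3*17
     = 0.044118 * 1305.66 - 51
     = 6.602574.
Step 4: Ties present; correction factor C = 1 - 12/(16^3 - 16) = 0.997059. Corrected H = 6.602574 / 0.997059 = 6.622050.
Step 5: Under H0, H ~ chi^2(3); p-value = 0.084971.
Step 6: alpha = 0.05. fail to reject H0.

H = 6.6221, df = 3, p = 0.084971, fail to reject H0.


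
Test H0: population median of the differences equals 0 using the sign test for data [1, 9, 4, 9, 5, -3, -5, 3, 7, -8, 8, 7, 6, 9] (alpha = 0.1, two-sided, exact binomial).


Step 1: Discard zero differences. Original n = 14; n_eff = number of nonzero differences = 14.
Nonzero differences (with sign): +1, +9, +4, +9, +5, -3, -5, +3, +7, -8, +8, +7, +6, +9
Step 2: Count signs: positive = 11, negative = 3.
Step 3: Under H0: P(positive) = 0.5, so the number of positives S ~ Bin(14, 0.5).
Step 4: Two-sided exact p-value = sum of Bin(14,0.5) probabilities at or below the observed probability = 0.057373.
Step 5: alpha = 0.1. reject H0.

n_eff = 14, pos = 11, neg = 3, p = 0.057373, reject H0.


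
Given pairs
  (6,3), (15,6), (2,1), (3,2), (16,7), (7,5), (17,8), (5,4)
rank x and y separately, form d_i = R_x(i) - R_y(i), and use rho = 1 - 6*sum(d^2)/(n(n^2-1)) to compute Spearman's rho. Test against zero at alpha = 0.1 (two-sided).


Step 1: Rank x and y separately (midranks; no ties here).
rank(x): 6->4, 15->6, 2->1, 3->2, 16->7, 7->5, 17->8, 5->3
rank(y): 3->3, 6->6, 1->1, 2->2, 7->7, 5->5, 8->8, 4->4
Step 2: d_i = R_x(i) - R_y(i); compute d_i^2.
  (4-3)^2=1, (6-6)^2=0, (1-1)^2=0, (2-2)^2=0, (7-7)^2=0, (5-5)^2=0, (8-8)^2=0, (3-4)^2=1
sum(d^2) = 2.
Step 3: rho = 1 - 6*2 / (8*(8^2 - 1)) = 1 - 12/504 = 0.976190.
Step 4: Under H0, t = rho * sqrt((n-2)/(1-rho^2)) = 11.0235 ~ t(6).
Step 5: Two-sided p-value from the t-distribution with 6 df = 0.000033.
Step 6: alpha = 0.1. reject H0.

rho = 0.9762, p = 0.000033, reject H0 at alpha = 0.1.


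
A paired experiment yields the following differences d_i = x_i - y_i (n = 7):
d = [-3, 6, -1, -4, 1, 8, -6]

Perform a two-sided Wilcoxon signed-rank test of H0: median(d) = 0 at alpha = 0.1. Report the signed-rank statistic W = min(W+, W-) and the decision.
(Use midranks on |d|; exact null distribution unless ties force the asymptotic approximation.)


Step 1: Drop any zero differences (none here) and take |d_i|.
|d| = [3, 6, 1, 4, 1, 8, 6]
Step 2: Midrank |d_i| (ties get averaged ranks).
ranks: |3|->3, |6|->5.5, |1|->1.5, |4|->4, |1|->1.5, |8|->7, |6|->5.5
Step 3: Attach original signs; sum ranks with positive sign and with negative sign.
W+ = 5.5 + 1.5 + 7 = 14
W- = 3 + 1.5 + 4 + 5.5 = 14
(Check: W+ + W- = 28 should equal n(n+1)/2 = 28.)
Step 4: Test statistic W = min(W+, W-) = 14.
Step 5: Ties in |d|, so use the tie-corrected normal approximation.
        E[W] = n(n+1)/4 = 7*8/4 = 14.
        Tie groups: |d|=1 (t=2), |d|=6 (t=2); sum(t^3 - t) = 12.
        Var[W] = n(n+1)(2n+1)/24 - sum(t^3-t)/48 = 840/24 - 12/48 = 34.75.
        z = (W - E[W]) / sqrt(Var[W]) = (14 - 14) / 5.8949 = 0.0000.
        Two-sided p = 2*Phi(z) = 1.000000.
Step 6: alpha = 0.1. fail to reject H0.

W+ = 14, W- = 14, W = min = 14, p = 1.000000, fail to reject H0.


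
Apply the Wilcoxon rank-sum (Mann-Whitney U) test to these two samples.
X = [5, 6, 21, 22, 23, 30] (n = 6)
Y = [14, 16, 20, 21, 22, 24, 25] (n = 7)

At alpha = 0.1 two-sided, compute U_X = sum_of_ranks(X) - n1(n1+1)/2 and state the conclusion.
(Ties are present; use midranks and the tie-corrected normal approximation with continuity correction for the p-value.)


Step 1: Combine and sort all 13 observations; assign midranks.
sorted (value, group): (5,X), (6,X), (14,Y), (16,Y), (20,Y), (21,X), (21,Y), (22,X), (22,Y), (23,X), (24,Y), (25,Y), (30,X)
ranks: 5->1, 6->2, 14->3, 16->4, 20->5, 21->6.5, 21->6.5, 22->8.5, 22->8.5, 23->10, 24->11, 25->12, 30->13
Step 2: Rank sum for X: R1 = 1 + 2 + 6.5 + 8.5 + 10 + 13 = 41.
Step 3: U_X = R1 - n1(n1+1)/2 = 41 - 6*7/2 = 41 - 21 = 20.
       U_Y = n1*n2 - U_X = 42 - 20 = 22.
Step 4: Ties are present, so use the tie-corrected normal approximation (with continuity correction) for the p-value.
Step 5: p-value = 0.942900; compare to alpha = 0.1. fail to reject H0.

U_X = 20, p = 0.942900, fail to reject H0 at alpha = 0.1.


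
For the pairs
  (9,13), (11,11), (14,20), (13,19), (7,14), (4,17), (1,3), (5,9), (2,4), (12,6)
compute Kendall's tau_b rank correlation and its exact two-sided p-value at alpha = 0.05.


Step 1: Enumerate the 45 unordered pairs (i,j) with i<j and classify each by sign(x_j-x_i) * sign(y_j-y_i).
  (1,2):dx=+2,dy=-2->D; (1,3):dx=+5,dy=+7->C; (1,4):dx=+4,dy=+6->C; (1,5):dx=-2,dy=+1->D
  (1,6):dx=-5,dy=+4->D; (1,7):dx=-8,dy=-10->C; (1,8):dx=-4,dy=-4->C; (1,9):dx=-7,dy=-9->C
  (1,10):dx=+3,dy=-7->D; (2,3):dx=+3,dy=+9->C; (2,4):dx=+2,dy=+8->C; (2,5):dx=-4,dy=+3->D
  (2,6):dx=-7,dy=+6->D; (2,7):dx=-10,dy=-8->C; (2,8):dx=-6,dy=-2->C; (2,9):dx=-9,dy=-7->C
  (2,10):dx=+1,dy=-5->D; (3,4):dx=-1,dy=-1->C; (3,5):dx=-7,dy=-6->C; (3,6):dx=-10,dy=-3->C
  (3,7):dx=-13,dy=-17->C; (3,8):dx=-9,dy=-11->C; (3,9):dx=-12,dy=-16->C; (3,10):dx=-2,dy=-14->C
  (4,5):dx=-6,dy=-5->C; (4,6):dx=-9,dy=-2->C; (4,7):dx=-12,dy=-16->C; (4,8):dx=-8,dy=-10->C
  (4,9):dx=-11,dy=-15->C; (4,10):dx=-1,dy=-13->C; (5,6):dx=-3,dy=+3->D; (5,7):dx=-6,dy=-11->C
  (5,8):dx=-2,dy=-5->C; (5,9):dx=-5,dy=-10->C; (5,10):dx=+5,dy=-8->D; (6,7):dx=-3,dy=-14->C
  (6,8):dx=+1,dy=-8->D; (6,9):dx=-2,dy=-13->C; (6,10):dx=+8,dy=-11->D; (7,8):dx=+4,dy=+6->C
  (7,9):dx=+1,dy=+1->C; (7,10):dx=+11,dy=+3->C; (8,9):dx=-3,dy=-5->C; (8,10):dx=+7,dy=-3->D
  (9,10):dx=+10,dy=+2->C
Step 2: C = 33, D = 12, total pairs = 45.
Step 3: tau = (C - D)/(n(n-1)/2) = (33 - 12)/45 = 0.466667.
Step 4: Exact two-sided p-value (enumerate n! = 3628800 permutations of y under H0): p = 0.072550.
Step 5: alpha = 0.05. fail to reject H0.

tau_b = 0.4667 (C=33, D=12), p = 0.072550, fail to reject H0.


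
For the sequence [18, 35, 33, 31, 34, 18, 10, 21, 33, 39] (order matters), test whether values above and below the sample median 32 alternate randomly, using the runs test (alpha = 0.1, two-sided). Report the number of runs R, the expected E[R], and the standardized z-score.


Step 1: Compute median = 32; label A = above, B = below.
Labels in order: BAABABBBAA  (n_A = 5, n_B = 5)
Step 2: Count runs R = 6.
Step 3: Under H0 (random ordering), E[R] = 2*n_A*n_B/(n_A+n_B) + 1 = 2*5*5/10 + 1 = 6.0000.
        Var[R] = 2*n_A*n_B*(2*n_A*n_B - n_A - n_B) / ((n_A+n_B)^2 * (n_A+n_B-1)) = 2000/900 = 2.2222.
        SD[R] = 1.4907.
Step 4: R = E[R], so z = 0 with no continuity correction.
Step 5: Two-sided p-value via normal approximation = 2*(1 - Phi(|z|)) = 1.000000.
Step 6: alpha = 0.1. fail to reject H0.

R = 6, z = 0.0000, p = 1.000000, fail to reject H0.


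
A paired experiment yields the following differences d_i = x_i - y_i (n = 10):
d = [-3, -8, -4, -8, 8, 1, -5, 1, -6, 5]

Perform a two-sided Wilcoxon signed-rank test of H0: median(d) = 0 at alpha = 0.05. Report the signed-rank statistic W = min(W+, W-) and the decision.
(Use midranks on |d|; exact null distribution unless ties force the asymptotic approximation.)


Step 1: Drop any zero differences (none here) and take |d_i|.
|d| = [3, 8, 4, 8, 8, 1, 5, 1, 6, 5]
Step 2: Midrank |d_i| (ties get averaged ranks).
ranks: |3|->3, |8|->9, |4|->4, |8|->9, |8|->9, |1|->1.5, |5|->5.5, |1|->1.5, |6|->7, |5|->5.5
Step 3: Attach original signs; sum ranks with positive sign and with negative sign.
W+ = 9 + 1.5 + 1.5 + 5.5 = 17.5
W- = 3 + 9 + 4 + 9 + 5.5 + 7 = 37.5
(Check: W+ + W- = 55 should equal n(n+1)/2 = 55.)
Step 4: Test statistic W = min(W+, W-) = 17.5.
Step 5: Ties in |d|, so use the tie-corrected normal approximation.
        E[W] = n(n+1)/4 = 10*11/4 = 27.5.
        Tie groups: |d|=1 (t=2), |d|=5 (t=2), |d|=8 (t=3); sum(t^3 - t) = 36.
        Var[W] = n(n+1)(2n+1)/24 - sum(t^3-t)/48 = 2310/24 - 36/48 = 95.5.
        z = (W - E[W]) / sqrt(Var[W]) = (17.5 - 27.5) / 9.7724 = -1.0233.
        Two-sided p = 2*Phi(z) = 0.306171.
Step 6: alpha = 0.05. fail to reject H0.

W+ = 17.5, W- = 37.5, W = min = 17.5, p = 0.306171, fail to reject H0.


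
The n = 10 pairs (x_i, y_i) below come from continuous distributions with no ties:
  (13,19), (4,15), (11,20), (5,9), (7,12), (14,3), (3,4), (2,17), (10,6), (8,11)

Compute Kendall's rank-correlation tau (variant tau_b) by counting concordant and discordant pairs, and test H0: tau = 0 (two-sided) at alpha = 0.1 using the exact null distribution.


Step 1: Enumerate the 45 unordered pairs (i,j) with i<j and classify each by sign(x_j-x_i) * sign(y_j-y_i).
  (1,2):dx=-9,dy=-4->C; (1,3):dx=-2,dy=+1->D; (1,4):dx=-8,dy=-10->C; (1,5):dx=-6,dy=-7->C
  (1,6):dx=+1,dy=-16->D; (1,7):dx=-10,dy=-15->C; (1,8):dx=-11,dy=-2->C; (1,9):dx=-3,dy=-13->C
  (1,10):dx=-5,dy=-8->C; (2,3):dx=+7,dy=+5->C; (2,4):dx=+1,dy=-6->D; (2,5):dx=+3,dy=-3->D
  (2,6):dx=+10,dy=-12->D; (2,7):dx=-1,dy=-11->C; (2,8):dx=-2,dy=+2->D; (2,9):dx=+6,dy=-9->D
  (2,10):dx=+4,dy=-4->D; (3,4):dx=-6,dy=-11->C; (3,5):dx=-4,dy=-8->C; (3,6):dx=+3,dy=-17->D
  (3,7):dx=-8,dy=-16->C; (3,8):dx=-9,dy=-3->C; (3,9):dx=-1,dy=-14->C; (3,10):dx=-3,dy=-9->C
  (4,5):dx=+2,dy=+3->C; (4,6):dx=+9,dy=-6->D; (4,7):dx=-2,dy=-5->C; (4,8):dx=-3,dy=+8->D
  (4,9):dx=+5,dy=-3->D; (4,10):dx=+3,dy=+2->C; (5,6):dx=+7,dy=-9->D; (5,7):dx=-4,dy=-8->C
  (5,8):dx=-5,dy=+5->D; (5,9):dx=+3,dy=-6->D; (5,10):dx=+1,dy=-1->D; (6,7):dx=-11,dy=+1->D
  (6,8):dx=-12,dy=+14->D; (6,9):dx=-4,dy=+3->D; (6,10):dx=-6,dy=+8->D; (7,8):dx=-1,dy=+13->D
  (7,9):dx=+7,dy=+2->C; (7,10):dx=+5,dy=+7->C; (8,9):dx=+8,dy=-11->D; (8,10):dx=+6,dy=-6->D
  (9,10):dx=-2,dy=+5->D
Step 2: C = 21, D = 24, total pairs = 45.
Step 3: tau = (C - D)/(n(n-1)/2) = (21 - 24)/45 = -0.066667.
Step 4: Exact two-sided p-value (enumerate n! = 3628800 permutations of y under H0): p = 0.861801.
Step 5: alpha = 0.1. fail to reject H0.

tau_b = -0.0667 (C=21, D=24), p = 0.861801, fail to reject H0.


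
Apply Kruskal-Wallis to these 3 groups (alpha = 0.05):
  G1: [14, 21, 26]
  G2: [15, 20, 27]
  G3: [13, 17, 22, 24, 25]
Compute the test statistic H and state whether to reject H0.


Step 1: Combine all N = 11 observations and assign midranks.
sorted (value, group, rank): (13,G3,1), (14,G1,2), (15,G2,3), (17,G3,4), (20,G2,5), (21,G1,6), (22,G3,7), (24,G3,8), (25,G3,9), (26,G1,10), (27,G2,11)
Step 2: Sum ranks within each group.
R_1 = 18 (n_1 = 3)
R_2 = 19 (n_2 = 3)
R_3 = 29 (n_3 = 5)
Step 3: H = 12/(N(N+1)) * sum(R_i^2/n_i) - 3(N+1)
     = 12/(11*12) * (18^2/3 + 19^2/3 + 29^2/5) - 3*12
     = 0.090909 * 396.533 - 36
     = 0.048485.
Step 4: No ties, so H is used without correction.
Step 5: Under H0, H ~ chi^2(2); p-value = 0.976049.
Step 6: alpha = 0.05. fail to reject H0.

H = 0.0485, df = 2, p = 0.976049, fail to reject H0.
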